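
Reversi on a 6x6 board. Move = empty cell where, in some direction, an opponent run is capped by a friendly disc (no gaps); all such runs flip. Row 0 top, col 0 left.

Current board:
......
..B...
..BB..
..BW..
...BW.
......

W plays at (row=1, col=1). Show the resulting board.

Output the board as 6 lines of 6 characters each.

Answer: ......
.WB...
..WB..
..BW..
...BW.
......

Derivation:
Place W at (1,1); scan 8 dirs for brackets.
Dir NW: first cell '.' (not opp) -> no flip
Dir N: first cell '.' (not opp) -> no flip
Dir NE: first cell '.' (not opp) -> no flip
Dir W: first cell '.' (not opp) -> no flip
Dir E: opp run (1,2), next='.' -> no flip
Dir SW: first cell '.' (not opp) -> no flip
Dir S: first cell '.' (not opp) -> no flip
Dir SE: opp run (2,2) capped by W -> flip
All flips: (2,2)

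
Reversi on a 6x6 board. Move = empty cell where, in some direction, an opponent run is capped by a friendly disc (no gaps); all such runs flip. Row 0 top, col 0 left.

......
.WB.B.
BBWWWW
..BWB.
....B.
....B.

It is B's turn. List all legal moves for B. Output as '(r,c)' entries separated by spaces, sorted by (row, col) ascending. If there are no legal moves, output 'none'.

Answer: (0,0) (0,1) (0,2) (1,0)

Derivation:
(0,0): flips 3 -> legal
(0,1): flips 1 -> legal
(0,2): flips 1 -> legal
(1,0): flips 1 -> legal
(1,3): no bracket -> illegal
(1,5): no bracket -> illegal
(3,1): no bracket -> illegal
(3,5): no bracket -> illegal
(4,2): no bracket -> illegal
(4,3): no bracket -> illegal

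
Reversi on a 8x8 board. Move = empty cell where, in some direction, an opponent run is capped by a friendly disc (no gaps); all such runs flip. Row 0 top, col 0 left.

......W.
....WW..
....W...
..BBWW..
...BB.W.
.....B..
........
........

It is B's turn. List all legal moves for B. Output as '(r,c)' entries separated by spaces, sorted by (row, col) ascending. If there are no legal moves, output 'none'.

(0,3): no bracket -> illegal
(0,4): flips 3 -> legal
(0,5): no bracket -> illegal
(0,7): no bracket -> illegal
(1,3): no bracket -> illegal
(1,6): no bracket -> illegal
(1,7): no bracket -> illegal
(2,3): no bracket -> illegal
(2,5): flips 1 -> legal
(2,6): flips 1 -> legal
(3,6): flips 2 -> legal
(3,7): flips 1 -> legal
(4,5): no bracket -> illegal
(4,7): no bracket -> illegal
(5,6): no bracket -> illegal
(5,7): no bracket -> illegal

Answer: (0,4) (2,5) (2,6) (3,6) (3,7)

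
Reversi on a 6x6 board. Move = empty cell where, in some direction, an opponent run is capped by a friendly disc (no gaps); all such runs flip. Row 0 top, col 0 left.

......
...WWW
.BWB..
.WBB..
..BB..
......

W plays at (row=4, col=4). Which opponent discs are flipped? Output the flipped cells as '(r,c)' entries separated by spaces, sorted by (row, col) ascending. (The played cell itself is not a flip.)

Answer: (3,3)

Derivation:
Dir NW: opp run (3,3) capped by W -> flip
Dir N: first cell '.' (not opp) -> no flip
Dir NE: first cell '.' (not opp) -> no flip
Dir W: opp run (4,3) (4,2), next='.' -> no flip
Dir E: first cell '.' (not opp) -> no flip
Dir SW: first cell '.' (not opp) -> no flip
Dir S: first cell '.' (not opp) -> no flip
Dir SE: first cell '.' (not opp) -> no flip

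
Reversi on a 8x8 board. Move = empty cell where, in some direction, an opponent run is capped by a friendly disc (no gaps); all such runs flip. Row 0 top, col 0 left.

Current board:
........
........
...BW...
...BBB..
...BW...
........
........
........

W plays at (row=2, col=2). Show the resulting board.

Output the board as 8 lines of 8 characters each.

Place W at (2,2); scan 8 dirs for brackets.
Dir NW: first cell '.' (not opp) -> no flip
Dir N: first cell '.' (not opp) -> no flip
Dir NE: first cell '.' (not opp) -> no flip
Dir W: first cell '.' (not opp) -> no flip
Dir E: opp run (2,3) capped by W -> flip
Dir SW: first cell '.' (not opp) -> no flip
Dir S: first cell '.' (not opp) -> no flip
Dir SE: opp run (3,3) capped by W -> flip
All flips: (2,3) (3,3)

Answer: ........
........
..WWW...
...WBB..
...BW...
........
........
........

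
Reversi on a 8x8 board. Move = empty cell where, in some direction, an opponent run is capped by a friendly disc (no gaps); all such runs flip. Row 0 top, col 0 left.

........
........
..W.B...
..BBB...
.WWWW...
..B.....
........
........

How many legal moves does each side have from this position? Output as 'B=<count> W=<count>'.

-- B to move --
(1,1): flips 1 -> legal
(1,2): flips 1 -> legal
(1,3): no bracket -> illegal
(2,1): no bracket -> illegal
(2,3): no bracket -> illegal
(3,0): flips 1 -> legal
(3,1): no bracket -> illegal
(3,5): no bracket -> illegal
(4,0): no bracket -> illegal
(4,5): no bracket -> illegal
(5,0): flips 1 -> legal
(5,1): flips 1 -> legal
(5,3): flips 1 -> legal
(5,4): flips 2 -> legal
(5,5): flips 1 -> legal
B mobility = 8
-- W to move --
(1,3): no bracket -> illegal
(1,4): flips 2 -> legal
(1,5): flips 2 -> legal
(2,1): flips 1 -> legal
(2,3): flips 2 -> legal
(2,5): flips 1 -> legal
(3,1): no bracket -> illegal
(3,5): no bracket -> illegal
(4,5): no bracket -> illegal
(5,1): no bracket -> illegal
(5,3): no bracket -> illegal
(6,1): flips 1 -> legal
(6,2): flips 1 -> legal
(6,3): flips 1 -> legal
W mobility = 8

Answer: B=8 W=8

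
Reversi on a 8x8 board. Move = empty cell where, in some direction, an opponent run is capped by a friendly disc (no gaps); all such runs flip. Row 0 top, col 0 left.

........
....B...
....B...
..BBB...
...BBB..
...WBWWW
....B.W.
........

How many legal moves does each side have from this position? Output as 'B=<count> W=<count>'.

-- B to move --
(4,2): flips 1 -> legal
(4,6): flips 1 -> legal
(4,7): no bracket -> illegal
(5,2): flips 1 -> legal
(6,2): flips 1 -> legal
(6,3): flips 1 -> legal
(6,5): flips 1 -> legal
(6,7): flips 1 -> legal
(7,5): no bracket -> illegal
(7,6): no bracket -> illegal
(7,7): flips 2 -> legal
B mobility = 8
-- W to move --
(0,3): no bracket -> illegal
(0,4): no bracket -> illegal
(0,5): no bracket -> illegal
(1,3): no bracket -> illegal
(1,5): no bracket -> illegal
(2,1): no bracket -> illegal
(2,2): flips 2 -> legal
(2,3): flips 4 -> legal
(2,5): no bracket -> illegal
(3,1): no bracket -> illegal
(3,5): flips 2 -> legal
(3,6): no bracket -> illegal
(4,1): no bracket -> illegal
(4,2): no bracket -> illegal
(4,6): no bracket -> illegal
(5,2): no bracket -> illegal
(6,3): no bracket -> illegal
(6,5): no bracket -> illegal
(7,3): flips 1 -> legal
(7,4): no bracket -> illegal
(7,5): flips 1 -> legal
W mobility = 5

Answer: B=8 W=5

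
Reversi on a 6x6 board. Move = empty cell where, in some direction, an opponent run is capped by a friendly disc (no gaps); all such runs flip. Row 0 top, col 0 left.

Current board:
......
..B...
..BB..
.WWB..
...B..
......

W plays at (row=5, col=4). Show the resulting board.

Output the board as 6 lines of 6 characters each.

Answer: ......
..B...
..BB..
.WWB..
...W..
....W.

Derivation:
Place W at (5,4); scan 8 dirs for brackets.
Dir NW: opp run (4,3) capped by W -> flip
Dir N: first cell '.' (not opp) -> no flip
Dir NE: first cell '.' (not opp) -> no flip
Dir W: first cell '.' (not opp) -> no flip
Dir E: first cell '.' (not opp) -> no flip
Dir SW: edge -> no flip
Dir S: edge -> no flip
Dir SE: edge -> no flip
All flips: (4,3)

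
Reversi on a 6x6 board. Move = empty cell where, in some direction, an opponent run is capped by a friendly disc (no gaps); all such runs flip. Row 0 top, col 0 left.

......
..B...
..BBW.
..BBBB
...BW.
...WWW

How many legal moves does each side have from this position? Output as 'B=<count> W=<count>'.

Answer: B=5 W=4

Derivation:
-- B to move --
(1,3): flips 1 -> legal
(1,4): flips 1 -> legal
(1,5): flips 1 -> legal
(2,5): flips 1 -> legal
(4,2): no bracket -> illegal
(4,5): flips 1 -> legal
(5,2): no bracket -> illegal
B mobility = 5
-- W to move --
(0,1): no bracket -> illegal
(0,2): no bracket -> illegal
(0,3): no bracket -> illegal
(1,1): flips 2 -> legal
(1,3): flips 3 -> legal
(1,4): no bracket -> illegal
(2,1): flips 4 -> legal
(2,5): no bracket -> illegal
(3,1): no bracket -> illegal
(4,1): no bracket -> illegal
(4,2): flips 2 -> legal
(4,5): no bracket -> illegal
(5,2): no bracket -> illegal
W mobility = 4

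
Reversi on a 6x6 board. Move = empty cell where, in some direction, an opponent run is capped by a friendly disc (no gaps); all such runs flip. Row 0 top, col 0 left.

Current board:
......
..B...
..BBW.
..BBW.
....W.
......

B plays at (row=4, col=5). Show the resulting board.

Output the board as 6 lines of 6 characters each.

Place B at (4,5); scan 8 dirs for brackets.
Dir NW: opp run (3,4) capped by B -> flip
Dir N: first cell '.' (not opp) -> no flip
Dir NE: edge -> no flip
Dir W: opp run (4,4), next='.' -> no flip
Dir E: edge -> no flip
Dir SW: first cell '.' (not opp) -> no flip
Dir S: first cell '.' (not opp) -> no flip
Dir SE: edge -> no flip
All flips: (3,4)

Answer: ......
..B...
..BBW.
..BBB.
....WB
......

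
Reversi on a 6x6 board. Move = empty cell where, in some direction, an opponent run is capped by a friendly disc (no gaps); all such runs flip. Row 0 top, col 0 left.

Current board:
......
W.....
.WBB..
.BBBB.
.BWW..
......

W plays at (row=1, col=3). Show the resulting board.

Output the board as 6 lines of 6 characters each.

Answer: ......
W..W..
.WBW..
.BBWB.
.BWW..
......

Derivation:
Place W at (1,3); scan 8 dirs for brackets.
Dir NW: first cell '.' (not opp) -> no flip
Dir N: first cell '.' (not opp) -> no flip
Dir NE: first cell '.' (not opp) -> no flip
Dir W: first cell '.' (not opp) -> no flip
Dir E: first cell '.' (not opp) -> no flip
Dir SW: opp run (2,2) (3,1), next='.' -> no flip
Dir S: opp run (2,3) (3,3) capped by W -> flip
Dir SE: first cell '.' (not opp) -> no flip
All flips: (2,3) (3,3)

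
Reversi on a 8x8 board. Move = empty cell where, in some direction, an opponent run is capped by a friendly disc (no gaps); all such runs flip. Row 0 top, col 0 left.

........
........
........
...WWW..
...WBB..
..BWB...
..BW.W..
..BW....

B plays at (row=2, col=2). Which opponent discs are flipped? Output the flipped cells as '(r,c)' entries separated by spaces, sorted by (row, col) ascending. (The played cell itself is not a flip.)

Answer: (3,3)

Derivation:
Dir NW: first cell '.' (not opp) -> no flip
Dir N: first cell '.' (not opp) -> no flip
Dir NE: first cell '.' (not opp) -> no flip
Dir W: first cell '.' (not opp) -> no flip
Dir E: first cell '.' (not opp) -> no flip
Dir SW: first cell '.' (not opp) -> no flip
Dir S: first cell '.' (not opp) -> no flip
Dir SE: opp run (3,3) capped by B -> flip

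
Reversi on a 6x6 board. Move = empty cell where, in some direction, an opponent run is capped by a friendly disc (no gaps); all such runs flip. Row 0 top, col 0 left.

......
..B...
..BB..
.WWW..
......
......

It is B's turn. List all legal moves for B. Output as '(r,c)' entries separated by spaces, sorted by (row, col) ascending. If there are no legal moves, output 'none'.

(2,0): no bracket -> illegal
(2,1): no bracket -> illegal
(2,4): no bracket -> illegal
(3,0): no bracket -> illegal
(3,4): no bracket -> illegal
(4,0): flips 1 -> legal
(4,1): flips 1 -> legal
(4,2): flips 1 -> legal
(4,3): flips 1 -> legal
(4,4): flips 1 -> legal

Answer: (4,0) (4,1) (4,2) (4,3) (4,4)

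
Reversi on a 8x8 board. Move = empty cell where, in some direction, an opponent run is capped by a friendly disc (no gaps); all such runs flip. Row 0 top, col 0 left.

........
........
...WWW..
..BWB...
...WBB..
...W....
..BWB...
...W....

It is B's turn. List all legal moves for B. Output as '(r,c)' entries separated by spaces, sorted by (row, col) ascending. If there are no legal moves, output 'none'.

(1,2): flips 1 -> legal
(1,3): no bracket -> illegal
(1,4): flips 2 -> legal
(1,5): no bracket -> illegal
(1,6): flips 1 -> legal
(2,2): flips 1 -> legal
(2,6): no bracket -> illegal
(3,5): no bracket -> illegal
(3,6): no bracket -> illegal
(4,2): flips 2 -> legal
(5,2): flips 1 -> legal
(5,4): flips 1 -> legal
(7,2): no bracket -> illegal
(7,4): no bracket -> illegal

Answer: (1,2) (1,4) (1,6) (2,2) (4,2) (5,2) (5,4)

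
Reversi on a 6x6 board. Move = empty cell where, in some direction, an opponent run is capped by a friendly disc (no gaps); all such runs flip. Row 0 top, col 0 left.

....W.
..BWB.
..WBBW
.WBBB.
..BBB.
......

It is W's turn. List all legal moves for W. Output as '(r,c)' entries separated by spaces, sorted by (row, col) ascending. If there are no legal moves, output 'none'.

(0,1): no bracket -> illegal
(0,2): flips 1 -> legal
(0,3): flips 1 -> legal
(0,5): no bracket -> illegal
(1,1): flips 1 -> legal
(1,5): flips 1 -> legal
(2,1): no bracket -> illegal
(3,5): flips 4 -> legal
(4,1): no bracket -> illegal
(4,5): no bracket -> illegal
(5,1): no bracket -> illegal
(5,2): flips 4 -> legal
(5,3): flips 4 -> legal
(5,4): flips 4 -> legal
(5,5): flips 2 -> legal

Answer: (0,2) (0,3) (1,1) (1,5) (3,5) (5,2) (5,3) (5,4) (5,5)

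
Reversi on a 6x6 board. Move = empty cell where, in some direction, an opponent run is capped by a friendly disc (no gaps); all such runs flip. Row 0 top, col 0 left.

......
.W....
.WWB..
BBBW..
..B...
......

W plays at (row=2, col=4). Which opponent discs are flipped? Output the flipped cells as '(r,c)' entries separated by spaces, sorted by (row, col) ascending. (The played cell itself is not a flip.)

Answer: (2,3)

Derivation:
Dir NW: first cell '.' (not opp) -> no flip
Dir N: first cell '.' (not opp) -> no flip
Dir NE: first cell '.' (not opp) -> no flip
Dir W: opp run (2,3) capped by W -> flip
Dir E: first cell '.' (not opp) -> no flip
Dir SW: first cell 'W' (not opp) -> no flip
Dir S: first cell '.' (not opp) -> no flip
Dir SE: first cell '.' (not opp) -> no flip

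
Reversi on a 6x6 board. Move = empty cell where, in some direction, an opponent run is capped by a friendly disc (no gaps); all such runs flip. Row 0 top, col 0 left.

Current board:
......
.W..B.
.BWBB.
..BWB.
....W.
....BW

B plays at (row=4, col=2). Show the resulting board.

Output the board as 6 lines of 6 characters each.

Answer: ......
.W..B.
.BWBB.
..BBB.
..B.W.
....BW

Derivation:
Place B at (4,2); scan 8 dirs for brackets.
Dir NW: first cell '.' (not opp) -> no flip
Dir N: first cell 'B' (not opp) -> no flip
Dir NE: opp run (3,3) capped by B -> flip
Dir W: first cell '.' (not opp) -> no flip
Dir E: first cell '.' (not opp) -> no flip
Dir SW: first cell '.' (not opp) -> no flip
Dir S: first cell '.' (not opp) -> no flip
Dir SE: first cell '.' (not opp) -> no flip
All flips: (3,3)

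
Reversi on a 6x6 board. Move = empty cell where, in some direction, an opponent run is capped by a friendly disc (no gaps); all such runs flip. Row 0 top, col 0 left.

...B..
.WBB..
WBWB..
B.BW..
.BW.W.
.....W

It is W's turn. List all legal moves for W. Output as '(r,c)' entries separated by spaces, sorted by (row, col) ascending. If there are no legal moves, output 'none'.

Answer: (0,2) (0,4) (1,4) (2,4) (3,1) (4,0)

Derivation:
(0,1): no bracket -> illegal
(0,2): flips 1 -> legal
(0,4): flips 1 -> legal
(1,0): no bracket -> illegal
(1,4): flips 2 -> legal
(2,4): flips 1 -> legal
(3,1): flips 2 -> legal
(3,4): no bracket -> illegal
(4,0): flips 2 -> legal
(4,3): no bracket -> illegal
(5,0): no bracket -> illegal
(5,1): no bracket -> illegal
(5,2): no bracket -> illegal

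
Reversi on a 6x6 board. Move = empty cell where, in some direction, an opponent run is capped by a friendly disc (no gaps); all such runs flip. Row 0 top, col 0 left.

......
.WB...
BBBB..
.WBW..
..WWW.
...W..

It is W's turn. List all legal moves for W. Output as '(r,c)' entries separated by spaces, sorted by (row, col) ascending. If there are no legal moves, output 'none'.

(0,1): no bracket -> illegal
(0,2): flips 3 -> legal
(0,3): no bracket -> illegal
(1,0): flips 2 -> legal
(1,3): flips 3 -> legal
(1,4): no bracket -> illegal
(2,4): no bracket -> illegal
(3,0): no bracket -> illegal
(3,4): no bracket -> illegal
(4,1): no bracket -> illegal

Answer: (0,2) (1,0) (1,3)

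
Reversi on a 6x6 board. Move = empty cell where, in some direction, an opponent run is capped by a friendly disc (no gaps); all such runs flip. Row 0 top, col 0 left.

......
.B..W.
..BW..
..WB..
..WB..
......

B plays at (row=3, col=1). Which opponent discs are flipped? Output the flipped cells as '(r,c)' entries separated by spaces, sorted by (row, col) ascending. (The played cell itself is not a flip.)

Dir NW: first cell '.' (not opp) -> no flip
Dir N: first cell '.' (not opp) -> no flip
Dir NE: first cell 'B' (not opp) -> no flip
Dir W: first cell '.' (not opp) -> no flip
Dir E: opp run (3,2) capped by B -> flip
Dir SW: first cell '.' (not opp) -> no flip
Dir S: first cell '.' (not opp) -> no flip
Dir SE: opp run (4,2), next='.' -> no flip

Answer: (3,2)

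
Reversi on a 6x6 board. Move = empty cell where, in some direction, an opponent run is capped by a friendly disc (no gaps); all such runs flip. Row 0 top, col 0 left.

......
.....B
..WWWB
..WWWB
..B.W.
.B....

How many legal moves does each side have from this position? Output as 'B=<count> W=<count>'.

Answer: B=6 W=1

Derivation:
-- B to move --
(1,1): no bracket -> illegal
(1,2): flips 2 -> legal
(1,3): flips 1 -> legal
(1,4): no bracket -> illegal
(2,1): flips 3 -> legal
(3,1): flips 3 -> legal
(4,1): no bracket -> illegal
(4,3): flips 1 -> legal
(4,5): no bracket -> illegal
(5,3): flips 1 -> legal
(5,4): no bracket -> illegal
(5,5): no bracket -> illegal
B mobility = 6
-- W to move --
(0,4): no bracket -> illegal
(0,5): no bracket -> illegal
(1,4): no bracket -> illegal
(3,1): no bracket -> illegal
(4,0): no bracket -> illegal
(4,1): no bracket -> illegal
(4,3): no bracket -> illegal
(4,5): no bracket -> illegal
(5,0): no bracket -> illegal
(5,2): flips 1 -> legal
(5,3): no bracket -> illegal
W mobility = 1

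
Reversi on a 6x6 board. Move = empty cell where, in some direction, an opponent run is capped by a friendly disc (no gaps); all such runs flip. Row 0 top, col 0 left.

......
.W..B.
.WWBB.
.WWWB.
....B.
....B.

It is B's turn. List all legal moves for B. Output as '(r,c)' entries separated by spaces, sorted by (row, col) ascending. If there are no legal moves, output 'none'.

Answer: (0,0) (2,0) (3,0) (4,1) (4,2) (4,3)

Derivation:
(0,0): flips 3 -> legal
(0,1): no bracket -> illegal
(0,2): no bracket -> illegal
(1,0): no bracket -> illegal
(1,2): no bracket -> illegal
(1,3): no bracket -> illegal
(2,0): flips 2 -> legal
(3,0): flips 3 -> legal
(4,0): no bracket -> illegal
(4,1): flips 1 -> legal
(4,2): flips 1 -> legal
(4,3): flips 1 -> legal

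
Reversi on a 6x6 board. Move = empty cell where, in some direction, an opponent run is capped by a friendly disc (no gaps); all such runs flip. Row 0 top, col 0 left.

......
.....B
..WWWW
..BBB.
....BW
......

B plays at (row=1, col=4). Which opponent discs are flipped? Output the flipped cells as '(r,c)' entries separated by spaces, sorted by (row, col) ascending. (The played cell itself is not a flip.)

Answer: (2,3) (2,4)

Derivation:
Dir NW: first cell '.' (not opp) -> no flip
Dir N: first cell '.' (not opp) -> no flip
Dir NE: first cell '.' (not opp) -> no flip
Dir W: first cell '.' (not opp) -> no flip
Dir E: first cell 'B' (not opp) -> no flip
Dir SW: opp run (2,3) capped by B -> flip
Dir S: opp run (2,4) capped by B -> flip
Dir SE: opp run (2,5), next=edge -> no flip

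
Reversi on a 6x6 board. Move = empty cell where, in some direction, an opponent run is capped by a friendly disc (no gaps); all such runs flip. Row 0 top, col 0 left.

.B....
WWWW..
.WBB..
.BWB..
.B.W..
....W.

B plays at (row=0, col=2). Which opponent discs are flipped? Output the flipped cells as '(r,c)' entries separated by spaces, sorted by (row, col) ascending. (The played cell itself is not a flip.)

Answer: (1,2)

Derivation:
Dir NW: edge -> no flip
Dir N: edge -> no flip
Dir NE: edge -> no flip
Dir W: first cell 'B' (not opp) -> no flip
Dir E: first cell '.' (not opp) -> no flip
Dir SW: opp run (1,1), next='.' -> no flip
Dir S: opp run (1,2) capped by B -> flip
Dir SE: opp run (1,3), next='.' -> no flip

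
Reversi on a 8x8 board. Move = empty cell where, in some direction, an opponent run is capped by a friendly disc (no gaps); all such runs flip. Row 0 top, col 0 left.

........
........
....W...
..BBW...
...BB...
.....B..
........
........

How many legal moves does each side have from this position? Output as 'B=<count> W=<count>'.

-- B to move --
(1,3): no bracket -> illegal
(1,4): flips 2 -> legal
(1,5): flips 1 -> legal
(2,3): no bracket -> illegal
(2,5): flips 1 -> legal
(3,5): flips 1 -> legal
(4,5): no bracket -> illegal
B mobility = 4
-- W to move --
(2,1): no bracket -> illegal
(2,2): no bracket -> illegal
(2,3): no bracket -> illegal
(3,1): flips 2 -> legal
(3,5): no bracket -> illegal
(4,1): no bracket -> illegal
(4,2): flips 1 -> legal
(4,5): no bracket -> illegal
(4,6): no bracket -> illegal
(5,2): flips 1 -> legal
(5,3): no bracket -> illegal
(5,4): flips 1 -> legal
(5,6): no bracket -> illegal
(6,4): no bracket -> illegal
(6,5): no bracket -> illegal
(6,6): no bracket -> illegal
W mobility = 4

Answer: B=4 W=4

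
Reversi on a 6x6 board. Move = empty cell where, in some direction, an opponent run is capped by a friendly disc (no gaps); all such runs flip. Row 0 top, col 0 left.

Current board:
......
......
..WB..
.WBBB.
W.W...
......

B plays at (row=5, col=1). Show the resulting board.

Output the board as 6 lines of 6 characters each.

Answer: ......
......
..WB..
.WBBB.
W.B...
.B....

Derivation:
Place B at (5,1); scan 8 dirs for brackets.
Dir NW: opp run (4,0), next=edge -> no flip
Dir N: first cell '.' (not opp) -> no flip
Dir NE: opp run (4,2) capped by B -> flip
Dir W: first cell '.' (not opp) -> no flip
Dir E: first cell '.' (not opp) -> no flip
Dir SW: edge -> no flip
Dir S: edge -> no flip
Dir SE: edge -> no flip
All flips: (4,2)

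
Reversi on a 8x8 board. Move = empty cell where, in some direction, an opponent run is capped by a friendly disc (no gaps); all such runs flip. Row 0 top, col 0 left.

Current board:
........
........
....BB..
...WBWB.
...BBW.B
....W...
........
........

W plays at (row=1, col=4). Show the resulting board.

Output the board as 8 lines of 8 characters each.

Place W at (1,4); scan 8 dirs for brackets.
Dir NW: first cell '.' (not opp) -> no flip
Dir N: first cell '.' (not opp) -> no flip
Dir NE: first cell '.' (not opp) -> no flip
Dir W: first cell '.' (not opp) -> no flip
Dir E: first cell '.' (not opp) -> no flip
Dir SW: first cell '.' (not opp) -> no flip
Dir S: opp run (2,4) (3,4) (4,4) capped by W -> flip
Dir SE: opp run (2,5) (3,6) (4,7), next=edge -> no flip
All flips: (2,4) (3,4) (4,4)

Answer: ........
....W...
....WB..
...WWWB.
...BWW.B
....W...
........
........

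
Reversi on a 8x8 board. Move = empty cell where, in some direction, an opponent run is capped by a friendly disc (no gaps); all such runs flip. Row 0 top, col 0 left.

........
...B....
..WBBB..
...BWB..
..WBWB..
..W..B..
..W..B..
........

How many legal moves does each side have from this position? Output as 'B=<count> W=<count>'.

Answer: B=8 W=11

Derivation:
-- B to move --
(1,1): flips 1 -> legal
(1,2): no bracket -> illegal
(2,1): flips 1 -> legal
(3,1): flips 1 -> legal
(3,2): no bracket -> illegal
(4,1): flips 1 -> legal
(5,1): flips 1 -> legal
(5,3): flips 1 -> legal
(5,4): flips 2 -> legal
(6,1): flips 1 -> legal
(6,3): no bracket -> illegal
(7,1): no bracket -> illegal
(7,2): no bracket -> illegal
(7,3): no bracket -> illegal
B mobility = 8
-- W to move --
(0,2): no bracket -> illegal
(0,3): no bracket -> illegal
(0,4): flips 1 -> legal
(1,2): flips 1 -> legal
(1,4): flips 1 -> legal
(1,5): flips 2 -> legal
(1,6): flips 1 -> legal
(2,6): flips 4 -> legal
(3,2): flips 1 -> legal
(3,6): flips 1 -> legal
(4,6): flips 1 -> legal
(5,3): no bracket -> illegal
(5,4): no bracket -> illegal
(5,6): flips 1 -> legal
(6,4): no bracket -> illegal
(6,6): flips 1 -> legal
(7,4): no bracket -> illegal
(7,5): no bracket -> illegal
(7,6): no bracket -> illegal
W mobility = 11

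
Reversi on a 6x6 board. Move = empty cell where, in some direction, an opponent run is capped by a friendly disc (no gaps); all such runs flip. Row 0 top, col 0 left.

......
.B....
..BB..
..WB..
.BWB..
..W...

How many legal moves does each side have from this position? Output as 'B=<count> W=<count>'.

-- B to move --
(2,1): flips 1 -> legal
(3,1): flips 1 -> legal
(5,1): flips 1 -> legal
(5,3): no bracket -> illegal
B mobility = 3
-- W to move --
(0,0): no bracket -> illegal
(0,1): no bracket -> illegal
(0,2): no bracket -> illegal
(1,0): no bracket -> illegal
(1,2): flips 1 -> legal
(1,3): no bracket -> illegal
(1,4): flips 1 -> legal
(2,0): no bracket -> illegal
(2,1): no bracket -> illegal
(2,4): flips 1 -> legal
(3,0): flips 1 -> legal
(3,1): no bracket -> illegal
(3,4): flips 2 -> legal
(4,0): flips 1 -> legal
(4,4): flips 1 -> legal
(5,0): flips 1 -> legal
(5,1): no bracket -> illegal
(5,3): no bracket -> illegal
(5,4): flips 1 -> legal
W mobility = 9

Answer: B=3 W=9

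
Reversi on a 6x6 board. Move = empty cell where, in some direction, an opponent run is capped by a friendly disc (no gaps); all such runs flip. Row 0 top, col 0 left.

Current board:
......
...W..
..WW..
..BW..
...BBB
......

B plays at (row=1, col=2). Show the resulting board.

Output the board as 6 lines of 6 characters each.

Answer: ......
..BW..
..BW..
..BW..
...BBB
......

Derivation:
Place B at (1,2); scan 8 dirs for brackets.
Dir NW: first cell '.' (not opp) -> no flip
Dir N: first cell '.' (not opp) -> no flip
Dir NE: first cell '.' (not opp) -> no flip
Dir W: first cell '.' (not opp) -> no flip
Dir E: opp run (1,3), next='.' -> no flip
Dir SW: first cell '.' (not opp) -> no flip
Dir S: opp run (2,2) capped by B -> flip
Dir SE: opp run (2,3), next='.' -> no flip
All flips: (2,2)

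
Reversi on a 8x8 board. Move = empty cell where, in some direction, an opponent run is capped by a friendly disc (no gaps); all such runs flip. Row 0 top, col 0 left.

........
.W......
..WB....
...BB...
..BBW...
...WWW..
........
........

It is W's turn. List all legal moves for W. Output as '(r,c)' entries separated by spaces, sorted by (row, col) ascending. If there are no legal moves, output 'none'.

(1,2): no bracket -> illegal
(1,3): flips 3 -> legal
(1,4): no bracket -> illegal
(2,4): flips 2 -> legal
(2,5): no bracket -> illegal
(3,1): flips 1 -> legal
(3,2): flips 1 -> legal
(3,5): no bracket -> illegal
(4,1): flips 2 -> legal
(4,5): no bracket -> illegal
(5,1): no bracket -> illegal
(5,2): no bracket -> illegal

Answer: (1,3) (2,4) (3,1) (3,2) (4,1)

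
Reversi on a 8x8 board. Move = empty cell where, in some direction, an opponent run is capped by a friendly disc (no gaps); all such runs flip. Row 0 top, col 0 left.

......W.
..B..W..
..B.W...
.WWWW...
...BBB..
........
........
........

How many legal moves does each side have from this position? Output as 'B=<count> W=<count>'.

Answer: B=6 W=8

Derivation:
-- B to move --
(0,4): no bracket -> illegal
(0,5): no bracket -> illegal
(0,7): no bracket -> illegal
(1,3): no bracket -> illegal
(1,4): flips 2 -> legal
(1,6): no bracket -> illegal
(1,7): no bracket -> illegal
(2,0): no bracket -> illegal
(2,1): flips 1 -> legal
(2,3): flips 2 -> legal
(2,5): flips 1 -> legal
(2,6): no bracket -> illegal
(3,0): no bracket -> illegal
(3,5): no bracket -> illegal
(4,0): flips 1 -> legal
(4,1): no bracket -> illegal
(4,2): flips 1 -> legal
B mobility = 6
-- W to move --
(0,1): no bracket -> illegal
(0,2): flips 2 -> legal
(0,3): no bracket -> illegal
(1,1): flips 1 -> legal
(1,3): flips 1 -> legal
(2,1): no bracket -> illegal
(2,3): no bracket -> illegal
(3,5): no bracket -> illegal
(3,6): no bracket -> illegal
(4,2): no bracket -> illegal
(4,6): no bracket -> illegal
(5,2): flips 1 -> legal
(5,3): flips 1 -> legal
(5,4): flips 2 -> legal
(5,5): flips 1 -> legal
(5,6): flips 1 -> legal
W mobility = 8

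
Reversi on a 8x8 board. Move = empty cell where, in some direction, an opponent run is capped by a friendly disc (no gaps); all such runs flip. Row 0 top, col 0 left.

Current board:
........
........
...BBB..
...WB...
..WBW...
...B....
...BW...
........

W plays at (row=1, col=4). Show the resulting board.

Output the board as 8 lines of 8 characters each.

Answer: ........
....W...
...BWB..
...WW...
..WBW...
...B....
...BW...
........

Derivation:
Place W at (1,4); scan 8 dirs for brackets.
Dir NW: first cell '.' (not opp) -> no flip
Dir N: first cell '.' (not opp) -> no flip
Dir NE: first cell '.' (not opp) -> no flip
Dir W: first cell '.' (not opp) -> no flip
Dir E: first cell '.' (not opp) -> no flip
Dir SW: opp run (2,3), next='.' -> no flip
Dir S: opp run (2,4) (3,4) capped by W -> flip
Dir SE: opp run (2,5), next='.' -> no flip
All flips: (2,4) (3,4)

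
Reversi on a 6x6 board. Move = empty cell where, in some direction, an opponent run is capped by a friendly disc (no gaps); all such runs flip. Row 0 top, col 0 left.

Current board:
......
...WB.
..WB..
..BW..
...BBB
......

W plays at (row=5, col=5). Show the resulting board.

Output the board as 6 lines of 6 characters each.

Place W at (5,5); scan 8 dirs for brackets.
Dir NW: opp run (4,4) capped by W -> flip
Dir N: opp run (4,5), next='.' -> no flip
Dir NE: edge -> no flip
Dir W: first cell '.' (not opp) -> no flip
Dir E: edge -> no flip
Dir SW: edge -> no flip
Dir S: edge -> no flip
Dir SE: edge -> no flip
All flips: (4,4)

Answer: ......
...WB.
..WB..
..BW..
...BWB
.....W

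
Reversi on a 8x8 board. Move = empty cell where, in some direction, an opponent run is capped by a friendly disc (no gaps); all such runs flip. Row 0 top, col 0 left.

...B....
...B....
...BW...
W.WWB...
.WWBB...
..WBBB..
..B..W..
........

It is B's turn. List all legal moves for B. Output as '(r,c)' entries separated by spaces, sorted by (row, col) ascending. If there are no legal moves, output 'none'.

Answer: (1,4) (2,1) (2,2) (2,5) (3,1) (3,5) (4,0) (5,0) (5,1) (6,1) (7,5) (7,6)

Derivation:
(1,4): flips 1 -> legal
(1,5): no bracket -> illegal
(2,0): no bracket -> illegal
(2,1): flips 1 -> legal
(2,2): flips 4 -> legal
(2,5): flips 1 -> legal
(3,1): flips 3 -> legal
(3,5): flips 1 -> legal
(4,0): flips 2 -> legal
(5,0): flips 2 -> legal
(5,1): flips 1 -> legal
(5,6): no bracket -> illegal
(6,1): flips 1 -> legal
(6,3): no bracket -> illegal
(6,4): no bracket -> illegal
(6,6): no bracket -> illegal
(7,4): no bracket -> illegal
(7,5): flips 1 -> legal
(7,6): flips 1 -> legal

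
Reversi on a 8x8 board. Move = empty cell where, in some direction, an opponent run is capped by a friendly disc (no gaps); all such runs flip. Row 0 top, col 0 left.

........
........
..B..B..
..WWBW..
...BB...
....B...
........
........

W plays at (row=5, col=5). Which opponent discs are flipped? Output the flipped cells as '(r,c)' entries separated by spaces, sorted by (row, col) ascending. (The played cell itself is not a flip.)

Dir NW: opp run (4,4) capped by W -> flip
Dir N: first cell '.' (not opp) -> no flip
Dir NE: first cell '.' (not opp) -> no flip
Dir W: opp run (5,4), next='.' -> no flip
Dir E: first cell '.' (not opp) -> no flip
Dir SW: first cell '.' (not opp) -> no flip
Dir S: first cell '.' (not opp) -> no flip
Dir SE: first cell '.' (not opp) -> no flip

Answer: (4,4)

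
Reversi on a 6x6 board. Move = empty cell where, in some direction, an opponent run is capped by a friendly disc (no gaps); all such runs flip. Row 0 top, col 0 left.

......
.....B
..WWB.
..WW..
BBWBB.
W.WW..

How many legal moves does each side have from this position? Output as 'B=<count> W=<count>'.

-- B to move --
(1,1): flips 2 -> legal
(1,2): no bracket -> illegal
(1,3): flips 2 -> legal
(1,4): flips 2 -> legal
(2,1): flips 3 -> legal
(3,1): no bracket -> illegal
(3,4): no bracket -> illegal
(5,1): flips 2 -> legal
(5,4): no bracket -> illegal
B mobility = 5
-- W to move --
(0,4): no bracket -> illegal
(0,5): no bracket -> illegal
(1,3): no bracket -> illegal
(1,4): no bracket -> illegal
(2,5): flips 1 -> legal
(3,0): flips 2 -> legal
(3,1): no bracket -> illegal
(3,4): flips 1 -> legal
(3,5): flips 1 -> legal
(4,5): flips 2 -> legal
(5,1): no bracket -> illegal
(5,4): flips 1 -> legal
(5,5): flips 1 -> legal
W mobility = 7

Answer: B=5 W=7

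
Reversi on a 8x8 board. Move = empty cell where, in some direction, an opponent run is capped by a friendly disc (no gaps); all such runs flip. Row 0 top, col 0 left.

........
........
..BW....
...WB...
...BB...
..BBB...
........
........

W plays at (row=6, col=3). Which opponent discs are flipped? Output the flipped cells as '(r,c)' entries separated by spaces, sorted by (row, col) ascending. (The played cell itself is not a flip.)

Dir NW: opp run (5,2), next='.' -> no flip
Dir N: opp run (5,3) (4,3) capped by W -> flip
Dir NE: opp run (5,4), next='.' -> no flip
Dir W: first cell '.' (not opp) -> no flip
Dir E: first cell '.' (not opp) -> no flip
Dir SW: first cell '.' (not opp) -> no flip
Dir S: first cell '.' (not opp) -> no flip
Dir SE: first cell '.' (not opp) -> no flip

Answer: (4,3) (5,3)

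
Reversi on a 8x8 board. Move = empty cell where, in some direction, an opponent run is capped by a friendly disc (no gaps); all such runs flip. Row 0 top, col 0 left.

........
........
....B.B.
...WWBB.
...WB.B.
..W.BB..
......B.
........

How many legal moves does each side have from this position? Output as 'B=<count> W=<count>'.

-- B to move --
(2,2): flips 1 -> legal
(2,3): no bracket -> illegal
(2,5): no bracket -> illegal
(3,2): flips 3 -> legal
(4,1): no bracket -> illegal
(4,2): flips 2 -> legal
(4,5): no bracket -> illegal
(5,1): no bracket -> illegal
(5,3): no bracket -> illegal
(6,1): no bracket -> illegal
(6,2): no bracket -> illegal
(6,3): no bracket -> illegal
B mobility = 3
-- W to move --
(1,3): no bracket -> illegal
(1,4): flips 1 -> legal
(1,5): flips 1 -> legal
(1,6): no bracket -> illegal
(1,7): no bracket -> illegal
(2,3): no bracket -> illegal
(2,5): no bracket -> illegal
(2,7): no bracket -> illegal
(3,7): flips 2 -> legal
(4,5): flips 1 -> legal
(4,7): no bracket -> illegal
(5,3): no bracket -> illegal
(5,6): no bracket -> illegal
(5,7): no bracket -> illegal
(6,3): no bracket -> illegal
(6,4): flips 2 -> legal
(6,5): flips 1 -> legal
(6,7): no bracket -> illegal
(7,5): no bracket -> illegal
(7,6): no bracket -> illegal
(7,7): flips 3 -> legal
W mobility = 7

Answer: B=3 W=7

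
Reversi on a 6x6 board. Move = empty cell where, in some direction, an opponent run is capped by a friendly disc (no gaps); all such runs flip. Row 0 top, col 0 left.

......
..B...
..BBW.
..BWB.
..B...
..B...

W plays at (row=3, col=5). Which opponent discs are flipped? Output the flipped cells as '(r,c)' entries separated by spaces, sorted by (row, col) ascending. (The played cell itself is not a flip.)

Dir NW: first cell 'W' (not opp) -> no flip
Dir N: first cell '.' (not opp) -> no flip
Dir NE: edge -> no flip
Dir W: opp run (3,4) capped by W -> flip
Dir E: edge -> no flip
Dir SW: first cell '.' (not opp) -> no flip
Dir S: first cell '.' (not opp) -> no flip
Dir SE: edge -> no flip

Answer: (3,4)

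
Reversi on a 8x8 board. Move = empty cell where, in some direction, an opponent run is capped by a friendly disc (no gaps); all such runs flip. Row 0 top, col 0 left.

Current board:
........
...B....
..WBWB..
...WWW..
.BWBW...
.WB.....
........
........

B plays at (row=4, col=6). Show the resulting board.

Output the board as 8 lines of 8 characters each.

Answer: ........
...B....
..WBBB..
...WWB..
.BWBW.B.
.WB.....
........
........

Derivation:
Place B at (4,6); scan 8 dirs for brackets.
Dir NW: opp run (3,5) (2,4) capped by B -> flip
Dir N: first cell '.' (not opp) -> no flip
Dir NE: first cell '.' (not opp) -> no flip
Dir W: first cell '.' (not opp) -> no flip
Dir E: first cell '.' (not opp) -> no flip
Dir SW: first cell '.' (not opp) -> no flip
Dir S: first cell '.' (not opp) -> no flip
Dir SE: first cell '.' (not opp) -> no flip
All flips: (2,4) (3,5)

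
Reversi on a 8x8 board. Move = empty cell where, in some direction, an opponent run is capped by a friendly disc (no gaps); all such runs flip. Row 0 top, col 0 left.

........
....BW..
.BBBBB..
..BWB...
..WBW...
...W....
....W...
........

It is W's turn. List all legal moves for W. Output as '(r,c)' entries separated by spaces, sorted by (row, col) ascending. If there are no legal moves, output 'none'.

(0,3): no bracket -> illegal
(0,4): flips 3 -> legal
(0,5): no bracket -> illegal
(1,0): no bracket -> illegal
(1,1): flips 1 -> legal
(1,2): flips 2 -> legal
(1,3): flips 2 -> legal
(1,6): no bracket -> illegal
(2,0): no bracket -> illegal
(2,6): no bracket -> illegal
(3,0): no bracket -> illegal
(3,1): flips 1 -> legal
(3,5): flips 2 -> legal
(3,6): no bracket -> illegal
(4,1): no bracket -> illegal
(4,5): no bracket -> illegal
(5,2): no bracket -> illegal
(5,4): no bracket -> illegal

Answer: (0,4) (1,1) (1,2) (1,3) (3,1) (3,5)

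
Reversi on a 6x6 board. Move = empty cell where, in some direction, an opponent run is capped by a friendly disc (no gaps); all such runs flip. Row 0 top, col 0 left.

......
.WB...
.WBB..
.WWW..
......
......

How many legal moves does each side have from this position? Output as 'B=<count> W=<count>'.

-- B to move --
(0,0): flips 1 -> legal
(0,1): no bracket -> illegal
(0,2): no bracket -> illegal
(1,0): flips 1 -> legal
(2,0): flips 1 -> legal
(2,4): no bracket -> illegal
(3,0): flips 1 -> legal
(3,4): no bracket -> illegal
(4,0): flips 1 -> legal
(4,1): flips 1 -> legal
(4,2): flips 1 -> legal
(4,3): flips 1 -> legal
(4,4): flips 1 -> legal
B mobility = 9
-- W to move --
(0,1): no bracket -> illegal
(0,2): flips 2 -> legal
(0,3): flips 1 -> legal
(1,3): flips 3 -> legal
(1,4): flips 1 -> legal
(2,4): flips 2 -> legal
(3,4): no bracket -> illegal
W mobility = 5

Answer: B=9 W=5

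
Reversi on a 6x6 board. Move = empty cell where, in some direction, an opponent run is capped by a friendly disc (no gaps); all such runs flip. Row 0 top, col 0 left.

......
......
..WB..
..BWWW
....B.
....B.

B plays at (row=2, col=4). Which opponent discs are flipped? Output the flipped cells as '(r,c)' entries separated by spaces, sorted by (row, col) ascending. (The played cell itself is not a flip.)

Dir NW: first cell '.' (not opp) -> no flip
Dir N: first cell '.' (not opp) -> no flip
Dir NE: first cell '.' (not opp) -> no flip
Dir W: first cell 'B' (not opp) -> no flip
Dir E: first cell '.' (not opp) -> no flip
Dir SW: opp run (3,3), next='.' -> no flip
Dir S: opp run (3,4) capped by B -> flip
Dir SE: opp run (3,5), next=edge -> no flip

Answer: (3,4)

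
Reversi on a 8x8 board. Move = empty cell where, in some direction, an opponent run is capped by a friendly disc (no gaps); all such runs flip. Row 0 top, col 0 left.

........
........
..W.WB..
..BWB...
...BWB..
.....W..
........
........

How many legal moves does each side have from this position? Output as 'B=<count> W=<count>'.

Answer: B=5 W=6

Derivation:
-- B to move --
(1,1): no bracket -> illegal
(1,2): flips 1 -> legal
(1,3): no bracket -> illegal
(1,4): flips 1 -> legal
(1,5): no bracket -> illegal
(2,1): no bracket -> illegal
(2,3): flips 2 -> legal
(3,1): no bracket -> illegal
(3,5): no bracket -> illegal
(4,2): no bracket -> illegal
(4,6): no bracket -> illegal
(5,3): no bracket -> illegal
(5,4): flips 1 -> legal
(5,6): no bracket -> illegal
(6,4): no bracket -> illegal
(6,5): flips 1 -> legal
(6,6): no bracket -> illegal
B mobility = 5
-- W to move --
(1,4): no bracket -> illegal
(1,5): no bracket -> illegal
(1,6): no bracket -> illegal
(2,1): no bracket -> illegal
(2,3): no bracket -> illegal
(2,6): flips 1 -> legal
(3,1): flips 1 -> legal
(3,5): flips 2 -> legal
(3,6): no bracket -> illegal
(4,1): no bracket -> illegal
(4,2): flips 2 -> legal
(4,6): flips 1 -> legal
(5,2): no bracket -> illegal
(5,3): flips 1 -> legal
(5,4): no bracket -> illegal
(5,6): no bracket -> illegal
W mobility = 6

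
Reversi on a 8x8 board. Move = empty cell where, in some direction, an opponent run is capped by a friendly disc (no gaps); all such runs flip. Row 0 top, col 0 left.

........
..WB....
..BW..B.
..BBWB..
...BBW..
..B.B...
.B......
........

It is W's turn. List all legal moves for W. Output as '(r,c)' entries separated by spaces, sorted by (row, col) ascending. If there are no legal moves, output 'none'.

(0,2): no bracket -> illegal
(0,3): flips 1 -> legal
(0,4): no bracket -> illegal
(1,1): no bracket -> illegal
(1,4): flips 1 -> legal
(1,5): no bracket -> illegal
(1,6): no bracket -> illegal
(1,7): no bracket -> illegal
(2,1): flips 1 -> legal
(2,4): no bracket -> illegal
(2,5): flips 1 -> legal
(2,7): no bracket -> illegal
(3,1): flips 2 -> legal
(3,6): flips 1 -> legal
(3,7): no bracket -> illegal
(4,1): flips 1 -> legal
(4,2): flips 4 -> legal
(4,6): no bracket -> illegal
(5,0): no bracket -> illegal
(5,1): no bracket -> illegal
(5,3): flips 2 -> legal
(5,5): no bracket -> illegal
(6,0): no bracket -> illegal
(6,2): no bracket -> illegal
(6,3): flips 1 -> legal
(6,4): flips 2 -> legal
(6,5): no bracket -> illegal
(7,0): flips 3 -> legal
(7,1): no bracket -> illegal
(7,2): no bracket -> illegal

Answer: (0,3) (1,4) (2,1) (2,5) (3,1) (3,6) (4,1) (4,2) (5,3) (6,3) (6,4) (7,0)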